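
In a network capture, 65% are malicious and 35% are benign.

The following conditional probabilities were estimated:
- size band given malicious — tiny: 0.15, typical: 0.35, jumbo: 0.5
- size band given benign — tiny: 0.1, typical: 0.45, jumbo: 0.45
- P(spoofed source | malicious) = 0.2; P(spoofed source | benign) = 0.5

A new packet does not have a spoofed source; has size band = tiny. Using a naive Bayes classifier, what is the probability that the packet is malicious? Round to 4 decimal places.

malicious: 0.65 × 0.15 × (1−0.2) = 0.078
benign: 0.35 × 0.1 × (1−0.5) = 0.0175
P(malicious | x) = 0.078 / 0.0955 ≈ 0.8168

0.8168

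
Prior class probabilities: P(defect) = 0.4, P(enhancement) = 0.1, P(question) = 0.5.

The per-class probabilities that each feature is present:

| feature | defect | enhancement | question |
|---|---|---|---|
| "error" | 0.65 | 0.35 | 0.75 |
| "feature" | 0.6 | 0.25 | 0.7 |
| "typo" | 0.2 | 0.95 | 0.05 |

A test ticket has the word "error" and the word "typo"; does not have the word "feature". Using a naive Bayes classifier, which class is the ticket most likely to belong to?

enhancement

defect: 0.4 × 0.65 × (1−0.6) × 0.2 = 0.0208
enhancement: 0.1 × 0.35 × (1−0.25) × 0.95 = 0.0249375
question: 0.5 × 0.75 × (1−0.7) × 0.05 = 0.005625
Highest score → enhancement.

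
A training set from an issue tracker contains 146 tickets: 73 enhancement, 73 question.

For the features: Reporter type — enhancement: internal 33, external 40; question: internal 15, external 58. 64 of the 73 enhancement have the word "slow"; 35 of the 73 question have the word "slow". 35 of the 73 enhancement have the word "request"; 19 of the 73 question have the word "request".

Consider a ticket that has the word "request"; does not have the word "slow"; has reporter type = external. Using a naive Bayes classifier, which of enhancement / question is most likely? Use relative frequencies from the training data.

enhancement: (73/146) × (40/73) × (9/73) × (35/73) ≈ 0.0161947
question: (73/146) × (58/73) × (38/73) × (19/73) ≈ 0.0538228
Highest score → question.

question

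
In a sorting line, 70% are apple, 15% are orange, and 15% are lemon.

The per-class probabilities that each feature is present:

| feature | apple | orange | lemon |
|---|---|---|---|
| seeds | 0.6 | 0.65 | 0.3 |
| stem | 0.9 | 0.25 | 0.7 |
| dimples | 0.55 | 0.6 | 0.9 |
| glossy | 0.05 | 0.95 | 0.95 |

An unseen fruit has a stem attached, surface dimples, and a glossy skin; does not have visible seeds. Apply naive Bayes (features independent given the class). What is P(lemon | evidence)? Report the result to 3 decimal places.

0.813

apple: 0.7 × (1−0.6) × 0.9 × 0.55 × 0.05 = 0.00693
orange: 0.15 × (1−0.65) × 0.25 × 0.6 × 0.95 = 0.00748125
lemon: 0.15 × (1−0.3) × 0.7 × 0.9 × 0.95 = 0.0628425
P(lemon | x) = 0.0628425 / 0.07725375 ≈ 0.813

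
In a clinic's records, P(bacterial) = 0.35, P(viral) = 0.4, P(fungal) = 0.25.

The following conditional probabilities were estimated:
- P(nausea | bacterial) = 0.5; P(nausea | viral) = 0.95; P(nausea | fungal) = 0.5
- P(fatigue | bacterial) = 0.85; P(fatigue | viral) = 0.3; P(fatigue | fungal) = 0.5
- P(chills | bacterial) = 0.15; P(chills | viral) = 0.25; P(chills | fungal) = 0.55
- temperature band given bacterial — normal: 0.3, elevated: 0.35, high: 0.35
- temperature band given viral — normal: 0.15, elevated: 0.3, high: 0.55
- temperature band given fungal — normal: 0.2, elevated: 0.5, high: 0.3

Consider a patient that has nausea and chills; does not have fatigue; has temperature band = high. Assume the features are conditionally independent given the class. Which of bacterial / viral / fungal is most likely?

viral

bacterial: 0.35 × 0.5 × (1−0.85) × 0.15 × 0.35 = 0.001378125
viral: 0.4 × 0.95 × (1−0.3) × 0.25 × 0.55 = 0.036575
fungal: 0.25 × 0.5 × (1−0.5) × 0.55 × 0.3 = 0.0103125
Highest score → viral.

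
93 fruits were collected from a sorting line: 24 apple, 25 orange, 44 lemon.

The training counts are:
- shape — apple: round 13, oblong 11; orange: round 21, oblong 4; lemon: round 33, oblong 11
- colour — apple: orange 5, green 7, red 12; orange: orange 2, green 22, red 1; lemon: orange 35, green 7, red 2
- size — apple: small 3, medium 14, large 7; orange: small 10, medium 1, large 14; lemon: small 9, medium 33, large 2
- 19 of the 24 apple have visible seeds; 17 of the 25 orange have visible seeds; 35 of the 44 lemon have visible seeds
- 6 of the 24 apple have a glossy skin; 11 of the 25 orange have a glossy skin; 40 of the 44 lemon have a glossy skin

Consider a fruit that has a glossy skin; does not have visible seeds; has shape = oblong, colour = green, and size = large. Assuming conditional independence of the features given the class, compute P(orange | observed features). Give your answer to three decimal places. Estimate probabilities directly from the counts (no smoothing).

apple: (24/93) × (11/24) × (7/24) × (7/24) × (5/24) × (6/24) ≈ 0.000524061
orange: (25/93) × (4/25) × (22/25) × (14/25) × (8/25) × (11/25) ≈ 0.00298435
lemon: (44/93) × (11/44) × (7/44) × (2/44) × (9/44) × (40/44) ≈ 0.000159048
P(orange | x) = 0.00298435 / 0.003667459 ≈ 0.814

0.814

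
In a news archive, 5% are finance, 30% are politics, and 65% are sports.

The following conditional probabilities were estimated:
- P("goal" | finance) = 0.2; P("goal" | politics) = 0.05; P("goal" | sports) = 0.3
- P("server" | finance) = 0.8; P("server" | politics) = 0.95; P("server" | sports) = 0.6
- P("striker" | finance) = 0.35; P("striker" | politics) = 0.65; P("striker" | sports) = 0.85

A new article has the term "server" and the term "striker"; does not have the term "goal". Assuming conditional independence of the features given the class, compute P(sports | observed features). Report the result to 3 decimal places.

finance: 0.05 × (1−0.2) × 0.8 × 0.35 = 0.0112
politics: 0.3 × (1−0.05) × 0.95 × 0.65 = 0.1759875
sports: 0.65 × (1−0.3) × 0.6 × 0.85 = 0.23205
P(sports | x) = 0.23205 / 0.4192375 ≈ 0.554

0.554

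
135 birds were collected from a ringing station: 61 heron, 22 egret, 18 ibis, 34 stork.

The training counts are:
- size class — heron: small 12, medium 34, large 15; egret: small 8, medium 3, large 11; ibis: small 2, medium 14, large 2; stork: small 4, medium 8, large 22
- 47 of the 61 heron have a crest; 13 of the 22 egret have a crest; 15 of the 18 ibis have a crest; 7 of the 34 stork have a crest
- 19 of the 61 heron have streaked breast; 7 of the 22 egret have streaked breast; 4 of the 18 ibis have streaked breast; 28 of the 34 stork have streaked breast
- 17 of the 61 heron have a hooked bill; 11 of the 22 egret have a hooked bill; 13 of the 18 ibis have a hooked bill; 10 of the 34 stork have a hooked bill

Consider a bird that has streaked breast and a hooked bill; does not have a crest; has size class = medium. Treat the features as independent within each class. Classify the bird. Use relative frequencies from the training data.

stork

heron: (61/135) × (34/61) × (14/61) × (19/61) × (17/61) ≈ 0.00501749
egret: (22/135) × (3/22) × (9/22) × (7/22) × (11/22) ≈ 0.00144628
ibis: (18/135) × (14/18) × (3/18) × (4/18) × (13/18) ≈ 0.00277397
stork: (34/135) × (8/34) × (27/34) × (28/34) × (10/34) ≈ 0.0113983
Highest score → stork.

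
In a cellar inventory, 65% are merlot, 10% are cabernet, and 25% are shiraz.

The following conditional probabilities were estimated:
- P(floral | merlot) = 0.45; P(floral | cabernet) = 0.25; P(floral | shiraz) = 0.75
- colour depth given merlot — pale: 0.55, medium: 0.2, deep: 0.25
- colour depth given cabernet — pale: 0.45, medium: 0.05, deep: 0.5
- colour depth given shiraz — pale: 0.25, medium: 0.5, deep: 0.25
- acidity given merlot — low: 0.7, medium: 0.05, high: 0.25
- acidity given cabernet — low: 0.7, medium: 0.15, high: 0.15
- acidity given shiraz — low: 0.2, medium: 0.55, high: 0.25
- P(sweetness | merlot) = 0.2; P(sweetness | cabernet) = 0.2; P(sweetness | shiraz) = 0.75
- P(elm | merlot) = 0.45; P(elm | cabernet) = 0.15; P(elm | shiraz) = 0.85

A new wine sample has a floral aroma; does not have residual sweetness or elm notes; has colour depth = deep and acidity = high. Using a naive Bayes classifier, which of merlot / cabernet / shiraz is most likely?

merlot

merlot: 0.65 × 0.45 × 0.25 × 0.25 × (1−0.2) × (1−0.45) = 0.00804375
cabernet: 0.1 × 0.25 × 0.5 × 0.15 × (1−0.2) × (1−0.15) = 0.001275
shiraz: 0.25 × 0.75 × 0.25 × 0.25 × (1−0.75) × (1−0.85) = 0.000439453125
Highest score → merlot.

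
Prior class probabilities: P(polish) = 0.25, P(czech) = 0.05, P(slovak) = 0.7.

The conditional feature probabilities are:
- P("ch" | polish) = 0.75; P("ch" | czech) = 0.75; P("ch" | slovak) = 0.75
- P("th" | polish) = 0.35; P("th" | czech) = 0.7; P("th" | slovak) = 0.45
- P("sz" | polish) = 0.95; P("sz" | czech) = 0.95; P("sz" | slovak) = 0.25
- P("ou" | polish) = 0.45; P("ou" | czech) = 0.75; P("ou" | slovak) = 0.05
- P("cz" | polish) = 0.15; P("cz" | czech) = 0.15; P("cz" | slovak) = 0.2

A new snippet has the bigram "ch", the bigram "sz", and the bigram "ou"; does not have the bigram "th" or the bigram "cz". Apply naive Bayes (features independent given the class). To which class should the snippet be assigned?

polish

polish: 0.25 × 0.75 × (1−0.35) × 0.95 × 0.45 × (1−0.15) = 0.044286328125
czech: 0.05 × 0.75 × (1−0.7) × 0.95 × 0.75 × (1−0.15) = 0.00681328125
slovak: 0.7 × 0.75 × (1−0.45) × 0.25 × 0.05 × (1−0.2) = 0.0028875
Highest score → polish.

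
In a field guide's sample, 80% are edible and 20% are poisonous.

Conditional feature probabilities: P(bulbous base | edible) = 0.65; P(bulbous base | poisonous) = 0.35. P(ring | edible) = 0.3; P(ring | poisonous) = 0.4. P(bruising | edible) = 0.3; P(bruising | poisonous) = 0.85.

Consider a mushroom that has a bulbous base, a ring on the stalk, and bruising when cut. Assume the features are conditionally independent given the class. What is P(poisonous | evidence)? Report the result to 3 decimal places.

edible: 0.8 × 0.65 × 0.3 × 0.3 = 0.0468
poisonous: 0.2 × 0.35 × 0.4 × 0.85 = 0.0238
P(poisonous | x) = 0.0238 / 0.0706 ≈ 0.337

0.337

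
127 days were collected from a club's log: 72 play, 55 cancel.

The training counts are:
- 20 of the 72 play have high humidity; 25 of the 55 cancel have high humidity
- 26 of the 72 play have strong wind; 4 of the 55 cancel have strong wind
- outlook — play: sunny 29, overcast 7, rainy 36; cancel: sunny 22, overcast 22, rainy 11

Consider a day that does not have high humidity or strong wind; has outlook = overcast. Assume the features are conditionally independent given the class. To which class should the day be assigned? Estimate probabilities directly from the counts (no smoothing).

play: (72/127) × (52/72) × (46/72) × (7/72) ≈ 0.0254326
cancel: (55/127) × (30/55) × (51/55) × (22/55) ≈ 0.0876163
Highest score → cancel.

cancel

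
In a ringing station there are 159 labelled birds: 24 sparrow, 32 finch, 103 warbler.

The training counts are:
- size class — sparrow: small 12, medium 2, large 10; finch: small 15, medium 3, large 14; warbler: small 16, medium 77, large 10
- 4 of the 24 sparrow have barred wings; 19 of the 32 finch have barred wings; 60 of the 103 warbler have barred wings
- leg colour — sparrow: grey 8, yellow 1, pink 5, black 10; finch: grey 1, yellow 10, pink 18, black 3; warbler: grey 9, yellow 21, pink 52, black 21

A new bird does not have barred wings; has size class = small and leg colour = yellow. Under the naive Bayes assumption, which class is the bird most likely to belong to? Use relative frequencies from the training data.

sparrow: (24/159) × (12/24) × (20/24) × (1/24) ≈ 0.00262055
finch: (32/159) × (15/32) × (13/32) × (10/32) ≈ 0.0119767
warbler: (103/159) × (16/103) × (43/103) × (21/103) ≈ 0.00856517
Highest score → finch.

finch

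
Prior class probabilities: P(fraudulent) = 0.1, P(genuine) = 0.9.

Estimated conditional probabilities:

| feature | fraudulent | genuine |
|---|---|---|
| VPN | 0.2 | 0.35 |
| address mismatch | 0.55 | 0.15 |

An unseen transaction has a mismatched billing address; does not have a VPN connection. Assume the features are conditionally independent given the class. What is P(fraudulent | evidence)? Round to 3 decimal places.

fraudulent: 0.1 × (1−0.2) × 0.55 = 0.044
genuine: 0.9 × (1−0.35) × 0.15 = 0.08775
P(fraudulent | x) = 0.044 / 0.13175 ≈ 0.334

0.334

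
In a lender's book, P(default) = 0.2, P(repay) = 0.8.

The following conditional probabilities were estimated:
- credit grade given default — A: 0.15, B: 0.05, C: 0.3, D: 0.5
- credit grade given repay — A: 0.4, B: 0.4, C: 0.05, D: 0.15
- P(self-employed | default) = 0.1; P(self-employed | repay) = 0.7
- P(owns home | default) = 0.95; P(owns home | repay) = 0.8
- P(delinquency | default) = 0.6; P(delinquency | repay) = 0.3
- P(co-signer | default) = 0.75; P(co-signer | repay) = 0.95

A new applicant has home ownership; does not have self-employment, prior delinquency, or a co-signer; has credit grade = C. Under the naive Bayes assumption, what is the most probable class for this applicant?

default: 0.2 × 0.3 × (1−0.1) × 0.95 × (1−0.6) × (1−0.75) = 0.00513
repay: 0.8 × 0.05 × (1−0.7) × 0.8 × (1−0.3) × (1−0.95) = 0.000336
Highest score → default.

default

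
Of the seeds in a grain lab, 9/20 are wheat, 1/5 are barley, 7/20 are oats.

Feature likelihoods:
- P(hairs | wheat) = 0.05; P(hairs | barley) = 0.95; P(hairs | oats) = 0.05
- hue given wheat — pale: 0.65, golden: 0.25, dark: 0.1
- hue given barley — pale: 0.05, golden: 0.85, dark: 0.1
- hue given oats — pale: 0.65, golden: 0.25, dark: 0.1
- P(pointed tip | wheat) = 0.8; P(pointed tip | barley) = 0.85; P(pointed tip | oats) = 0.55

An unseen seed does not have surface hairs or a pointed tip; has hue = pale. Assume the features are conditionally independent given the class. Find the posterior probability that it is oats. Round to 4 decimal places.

0.6361

wheat: 0.45 × (1−0.05) × 0.65 × (1−0.8) = 0.055575
barley: 0.2 × (1−0.95) × 0.05 × (1−0.85) = 0.000075
oats: 0.35 × (1−0.05) × 0.65 × (1−0.55) = 0.09725625
P(oats | x) = 0.09725625 / 0.15290625 ≈ 0.6361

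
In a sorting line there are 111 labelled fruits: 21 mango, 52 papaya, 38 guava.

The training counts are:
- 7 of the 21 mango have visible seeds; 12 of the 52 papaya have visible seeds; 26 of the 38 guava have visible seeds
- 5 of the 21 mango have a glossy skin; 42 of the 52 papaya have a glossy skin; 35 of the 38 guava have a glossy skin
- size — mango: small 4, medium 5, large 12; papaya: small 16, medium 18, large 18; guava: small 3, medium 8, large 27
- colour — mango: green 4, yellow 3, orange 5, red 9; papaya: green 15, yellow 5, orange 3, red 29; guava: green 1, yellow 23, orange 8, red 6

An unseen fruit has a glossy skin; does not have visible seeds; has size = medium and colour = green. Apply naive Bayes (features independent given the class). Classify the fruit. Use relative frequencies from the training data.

mango: (21/111) × (14/21) × (5/21) × (5/21) × (4/21) ≈ 0.00136191
papaya: (52/111) × (40/52) × (42/52) × (18/52) × (15/52) ≈ 0.029063
guava: (38/111) × (12/38) × (35/38) × (8/38) × (1/38) ≈ 0.000551652
Highest score → papaya.

papaya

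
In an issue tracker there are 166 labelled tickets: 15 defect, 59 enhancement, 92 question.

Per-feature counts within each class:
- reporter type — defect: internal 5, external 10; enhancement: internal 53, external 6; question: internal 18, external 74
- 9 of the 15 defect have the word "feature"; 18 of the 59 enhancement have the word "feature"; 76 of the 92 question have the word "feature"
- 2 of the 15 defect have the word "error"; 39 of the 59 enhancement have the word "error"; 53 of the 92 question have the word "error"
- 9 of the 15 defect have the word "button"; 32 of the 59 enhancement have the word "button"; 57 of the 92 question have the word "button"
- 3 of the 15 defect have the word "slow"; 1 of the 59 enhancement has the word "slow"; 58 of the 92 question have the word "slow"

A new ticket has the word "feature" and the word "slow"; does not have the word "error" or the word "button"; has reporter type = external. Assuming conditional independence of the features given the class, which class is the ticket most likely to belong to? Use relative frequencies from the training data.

defect: (15/166) × (10/15) × (9/15) × (13/15) × (6/15) × (3/15) ≈ 0.00250602
enhancement: (59/166) × (6/59) × (18/59) × (20/59) × (27/59) × (1/59) ≈ 0.0000289935
question: (92/166) × (74/92) × (76/92) × (39/92) × (35/92) × (58/92) ≈ 0.0374409
Highest score → question.

question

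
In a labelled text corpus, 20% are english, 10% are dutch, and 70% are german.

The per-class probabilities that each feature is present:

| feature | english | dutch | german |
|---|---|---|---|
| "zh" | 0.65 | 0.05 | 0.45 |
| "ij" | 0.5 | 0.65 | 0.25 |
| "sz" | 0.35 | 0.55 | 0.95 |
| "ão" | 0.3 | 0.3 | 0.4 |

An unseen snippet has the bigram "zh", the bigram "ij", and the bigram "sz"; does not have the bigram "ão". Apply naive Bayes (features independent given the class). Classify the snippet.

english: 0.2 × 0.65 × 0.5 × 0.35 × (1−0.3) = 0.015925
dutch: 0.1 × 0.05 × 0.65 × 0.55 × (1−0.3) = 0.00125125
german: 0.7 × 0.45 × 0.25 × 0.95 × (1−0.4) = 0.0448875
Highest score → german.

german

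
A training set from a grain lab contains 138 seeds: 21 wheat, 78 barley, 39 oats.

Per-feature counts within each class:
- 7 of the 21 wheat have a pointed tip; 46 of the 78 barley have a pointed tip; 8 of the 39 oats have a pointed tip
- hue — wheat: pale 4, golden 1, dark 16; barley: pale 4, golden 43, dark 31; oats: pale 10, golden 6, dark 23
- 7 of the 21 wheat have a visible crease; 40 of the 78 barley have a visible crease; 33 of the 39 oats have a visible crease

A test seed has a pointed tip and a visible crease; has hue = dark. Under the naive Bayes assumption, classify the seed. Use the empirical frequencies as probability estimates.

wheat: (21/138) × (7/21) × (16/21) × (7/21) ≈ 0.0128824
barley: (78/138) × (46/78) × (31/78) × (40/78) ≈ 0.0679378
oats: (39/138) × (8/39) × (23/39) × (33/39) ≈ 0.0289283
Highest score → barley.

barley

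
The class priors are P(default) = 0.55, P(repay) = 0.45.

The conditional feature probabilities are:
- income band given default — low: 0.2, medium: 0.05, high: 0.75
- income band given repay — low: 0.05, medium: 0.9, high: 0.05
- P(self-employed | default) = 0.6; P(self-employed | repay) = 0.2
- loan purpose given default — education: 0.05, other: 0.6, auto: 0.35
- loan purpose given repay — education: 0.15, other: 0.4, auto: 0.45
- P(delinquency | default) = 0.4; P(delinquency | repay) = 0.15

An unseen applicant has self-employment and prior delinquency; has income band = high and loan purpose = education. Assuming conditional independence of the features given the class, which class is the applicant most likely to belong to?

default: 0.55 × 0.75 × 0.6 × 0.05 × 0.4 = 0.00495
repay: 0.45 × 0.05 × 0.2 × 0.15 × 0.15 = 0.00010125
Highest score → default.

default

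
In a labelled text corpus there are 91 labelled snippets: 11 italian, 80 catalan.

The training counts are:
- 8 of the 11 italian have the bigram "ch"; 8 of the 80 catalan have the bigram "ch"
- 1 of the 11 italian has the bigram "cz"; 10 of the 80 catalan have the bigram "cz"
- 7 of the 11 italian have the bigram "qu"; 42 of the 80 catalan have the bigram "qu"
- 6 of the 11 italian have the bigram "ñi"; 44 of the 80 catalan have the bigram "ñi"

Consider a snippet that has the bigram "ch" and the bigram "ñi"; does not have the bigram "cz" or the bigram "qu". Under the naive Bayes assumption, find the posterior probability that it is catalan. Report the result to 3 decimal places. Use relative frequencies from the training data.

0.559

italian: (11/91) × (8/11) × (10/11) × (4/11) × (6/11) ≈ 0.0158519
catalan: (80/91) × (8/80) × (70/80) × (38/80) × (44/80) ≈ 0.0200962
P(catalan | x) = 0.0200962 / 0.0359481 ≈ 0.559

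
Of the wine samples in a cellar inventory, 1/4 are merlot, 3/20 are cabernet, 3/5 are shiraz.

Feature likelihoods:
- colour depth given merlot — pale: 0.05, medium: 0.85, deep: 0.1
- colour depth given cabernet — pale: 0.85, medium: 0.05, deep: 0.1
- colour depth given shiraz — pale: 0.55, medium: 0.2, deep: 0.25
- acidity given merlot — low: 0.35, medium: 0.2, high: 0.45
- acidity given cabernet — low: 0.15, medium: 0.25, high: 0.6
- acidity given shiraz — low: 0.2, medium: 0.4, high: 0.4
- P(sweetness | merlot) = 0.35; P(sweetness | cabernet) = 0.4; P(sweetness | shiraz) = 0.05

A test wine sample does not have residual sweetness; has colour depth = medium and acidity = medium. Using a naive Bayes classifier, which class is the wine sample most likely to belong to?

merlot: 0.25 × 0.85 × 0.2 × (1−0.35) = 0.027625
cabernet: 0.15 × 0.05 × 0.25 × (1−0.4) = 0.001125
shiraz: 0.6 × 0.2 × 0.4 × (1−0.05) = 0.0456
Highest score → shiraz.

shiraz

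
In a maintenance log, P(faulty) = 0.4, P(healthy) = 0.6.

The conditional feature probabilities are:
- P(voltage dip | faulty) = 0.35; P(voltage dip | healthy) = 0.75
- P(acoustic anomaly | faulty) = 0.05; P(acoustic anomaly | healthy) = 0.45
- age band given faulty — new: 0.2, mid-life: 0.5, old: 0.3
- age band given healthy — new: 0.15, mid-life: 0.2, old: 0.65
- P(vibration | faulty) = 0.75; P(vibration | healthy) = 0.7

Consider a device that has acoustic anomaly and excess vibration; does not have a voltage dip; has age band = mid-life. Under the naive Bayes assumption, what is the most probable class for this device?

healthy

faulty: 0.4 × (1−0.35) × 0.05 × 0.5 × 0.75 = 0.004875
healthy: 0.6 × (1−0.75) × 0.45 × 0.2 × 0.7 = 0.00945
Highest score → healthy.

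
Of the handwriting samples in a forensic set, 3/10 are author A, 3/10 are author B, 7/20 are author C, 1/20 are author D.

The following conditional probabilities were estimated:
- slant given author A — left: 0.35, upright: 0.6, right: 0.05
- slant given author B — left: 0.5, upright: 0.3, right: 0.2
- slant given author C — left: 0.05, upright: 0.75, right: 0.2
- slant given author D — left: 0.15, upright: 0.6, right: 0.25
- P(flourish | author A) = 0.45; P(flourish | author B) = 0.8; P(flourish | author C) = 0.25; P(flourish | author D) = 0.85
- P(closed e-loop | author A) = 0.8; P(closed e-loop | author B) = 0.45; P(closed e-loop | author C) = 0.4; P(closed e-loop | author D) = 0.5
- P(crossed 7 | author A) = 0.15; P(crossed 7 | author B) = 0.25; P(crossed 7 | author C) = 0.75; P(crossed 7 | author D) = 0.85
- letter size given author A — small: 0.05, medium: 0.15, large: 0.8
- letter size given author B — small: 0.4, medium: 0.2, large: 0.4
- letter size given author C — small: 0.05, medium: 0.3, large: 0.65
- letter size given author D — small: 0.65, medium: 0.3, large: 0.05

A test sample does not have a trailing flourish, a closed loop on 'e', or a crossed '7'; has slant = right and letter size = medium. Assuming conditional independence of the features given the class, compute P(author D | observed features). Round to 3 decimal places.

author A: 0.3 × 0.05 × (1−0.45) × (1−0.8) × (1−0.15) × 0.15 = 0.000210375
author B: 0.3 × 0.2 × (1−0.8) × (1−0.45) × (1−0.25) × 0.2 = 0.00099
author C: 0.35 × 0.2 × (1−0.25) × (1−0.4) × (1−0.75) × 0.3 = 0.0023625
author D: 0.05 × 0.25 × (1−0.85) × (1−0.5) × (1−0.85) × 0.3 = 0.0000421875
P(author D | x) = 0.0000421875 / 0.0036050625 ≈ 0.012

0.012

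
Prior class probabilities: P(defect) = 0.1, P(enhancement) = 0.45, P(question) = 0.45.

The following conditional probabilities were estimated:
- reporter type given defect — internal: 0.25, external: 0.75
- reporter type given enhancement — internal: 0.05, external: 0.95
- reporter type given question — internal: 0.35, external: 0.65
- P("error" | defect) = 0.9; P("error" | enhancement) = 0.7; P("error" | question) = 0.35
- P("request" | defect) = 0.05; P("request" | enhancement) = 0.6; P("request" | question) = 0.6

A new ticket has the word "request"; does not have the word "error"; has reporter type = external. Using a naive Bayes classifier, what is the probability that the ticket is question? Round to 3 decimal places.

defect: 0.1 × 0.75 × (1−0.9) × 0.05 = 0.000375
enhancement: 0.45 × 0.95 × (1−0.7) × 0.6 = 0.07695
question: 0.45 × 0.65 × (1−0.35) × 0.6 = 0.114075
P(question | x) = 0.114075 / 0.1914 ≈ 0.596

0.596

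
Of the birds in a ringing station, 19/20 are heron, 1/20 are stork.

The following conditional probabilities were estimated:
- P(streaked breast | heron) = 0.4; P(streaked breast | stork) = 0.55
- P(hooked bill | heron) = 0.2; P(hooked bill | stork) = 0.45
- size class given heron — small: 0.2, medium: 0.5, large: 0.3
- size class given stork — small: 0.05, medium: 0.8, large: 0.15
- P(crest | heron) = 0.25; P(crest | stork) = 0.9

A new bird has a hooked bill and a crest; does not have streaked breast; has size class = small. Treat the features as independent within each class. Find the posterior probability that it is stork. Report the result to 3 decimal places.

0.074

heron: 0.95 × (1−0.4) × 0.2 × 0.2 × 0.25 = 0.0057
stork: 0.05 × (1−0.55) × 0.45 × 0.05 × 0.9 = 0.000455625
P(stork | x) = 0.000455625 / 0.006155625 ≈ 0.074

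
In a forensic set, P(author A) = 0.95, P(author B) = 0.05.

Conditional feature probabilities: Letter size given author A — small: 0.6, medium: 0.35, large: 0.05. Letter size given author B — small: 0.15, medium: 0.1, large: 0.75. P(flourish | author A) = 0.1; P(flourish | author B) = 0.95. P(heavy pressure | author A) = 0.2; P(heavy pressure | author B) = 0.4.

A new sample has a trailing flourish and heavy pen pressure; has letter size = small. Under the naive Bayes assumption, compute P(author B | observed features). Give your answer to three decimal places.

author A: 0.95 × 0.6 × 0.1 × 0.2 = 0.0114
author B: 0.05 × 0.15 × 0.95 × 0.4 = 0.00285
P(author B | x) = 0.00285 / 0.01425 ≈ 0.200

0.200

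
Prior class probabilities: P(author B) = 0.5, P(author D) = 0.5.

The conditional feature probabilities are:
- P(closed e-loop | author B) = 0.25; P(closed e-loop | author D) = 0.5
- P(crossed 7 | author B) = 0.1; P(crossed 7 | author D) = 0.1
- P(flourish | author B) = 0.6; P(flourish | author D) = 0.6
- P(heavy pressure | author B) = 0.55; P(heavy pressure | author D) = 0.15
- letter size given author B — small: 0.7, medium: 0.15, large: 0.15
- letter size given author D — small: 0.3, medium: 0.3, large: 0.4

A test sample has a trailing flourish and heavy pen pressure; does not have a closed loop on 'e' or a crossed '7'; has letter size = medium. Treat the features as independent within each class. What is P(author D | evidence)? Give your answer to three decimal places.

author B: 0.5 × (1−0.25) × (1−0.1) × 0.6 × 0.55 × 0.15 = 0.01670625
author D: 0.5 × (1−0.5) × (1−0.1) × 0.6 × 0.15 × 0.3 = 0.006075
P(author D | x) = 0.006075 / 0.02278125 ≈ 0.267

0.267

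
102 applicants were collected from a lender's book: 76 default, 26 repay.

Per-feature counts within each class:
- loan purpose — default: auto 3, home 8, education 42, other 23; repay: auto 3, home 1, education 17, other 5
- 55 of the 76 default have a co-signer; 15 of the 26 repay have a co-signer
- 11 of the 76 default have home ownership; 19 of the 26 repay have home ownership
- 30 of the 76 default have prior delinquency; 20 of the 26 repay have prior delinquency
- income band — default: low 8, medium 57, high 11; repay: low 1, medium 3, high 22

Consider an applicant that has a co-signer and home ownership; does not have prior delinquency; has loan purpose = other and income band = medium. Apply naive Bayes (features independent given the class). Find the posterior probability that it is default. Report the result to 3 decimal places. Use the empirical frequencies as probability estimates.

default: (76/102) × (23/76) × (55/76) × (11/76) × (46/76) × (57/76) ≈ 0.0107216
repay: (26/102) × (5/26) × (15/26) × (19/26) × (6/26) × (3/26) ≈ 0.000550293
P(default | x) = 0.0107216 / 0.011271893 ≈ 0.951

0.951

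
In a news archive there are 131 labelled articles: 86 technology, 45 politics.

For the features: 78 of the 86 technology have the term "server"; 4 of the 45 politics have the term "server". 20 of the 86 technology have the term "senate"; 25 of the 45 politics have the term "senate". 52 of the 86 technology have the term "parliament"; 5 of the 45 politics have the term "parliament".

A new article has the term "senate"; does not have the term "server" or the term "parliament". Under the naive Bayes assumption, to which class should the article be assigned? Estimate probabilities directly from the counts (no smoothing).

technology: (86/131) × (8/86) × (20/86) × (34/86) ≈ 0.00561475
politics: (45/131) × (41/45) × (25/45) × (40/45) ≈ 0.154557
Highest score → politics.

politics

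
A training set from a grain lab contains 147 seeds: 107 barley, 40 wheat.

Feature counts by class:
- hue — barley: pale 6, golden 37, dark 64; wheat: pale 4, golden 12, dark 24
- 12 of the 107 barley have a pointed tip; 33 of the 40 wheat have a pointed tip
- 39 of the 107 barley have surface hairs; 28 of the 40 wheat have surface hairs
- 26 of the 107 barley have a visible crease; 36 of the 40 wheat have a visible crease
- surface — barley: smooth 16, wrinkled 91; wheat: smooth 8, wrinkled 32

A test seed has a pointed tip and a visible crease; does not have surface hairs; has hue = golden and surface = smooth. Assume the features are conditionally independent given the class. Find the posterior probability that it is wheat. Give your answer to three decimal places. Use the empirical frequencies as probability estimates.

0.848

barley: (107/147) × (37/107) × (12/107) × (68/107) × (26/107) × (16/107) ≈ 0.000651828
wheat: (40/147) × (12/40) × (33/40) × (12/40) × (36/40) × (8/40) ≈ 0.00363673
P(wheat | x) = 0.00363673 / 0.004288558 ≈ 0.848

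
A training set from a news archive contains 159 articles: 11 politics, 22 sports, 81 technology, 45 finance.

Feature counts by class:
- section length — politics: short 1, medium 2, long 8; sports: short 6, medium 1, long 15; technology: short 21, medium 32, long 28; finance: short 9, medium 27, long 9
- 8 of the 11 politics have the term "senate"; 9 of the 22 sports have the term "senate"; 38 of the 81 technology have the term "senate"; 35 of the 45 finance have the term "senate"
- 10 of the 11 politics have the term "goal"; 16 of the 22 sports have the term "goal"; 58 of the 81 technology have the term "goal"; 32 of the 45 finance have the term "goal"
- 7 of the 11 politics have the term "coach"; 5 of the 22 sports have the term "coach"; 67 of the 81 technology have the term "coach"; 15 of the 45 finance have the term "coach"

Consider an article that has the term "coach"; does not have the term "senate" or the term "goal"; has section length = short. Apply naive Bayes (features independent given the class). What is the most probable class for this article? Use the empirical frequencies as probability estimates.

politics: (11/159) × (1/11) × (3/11) × (1/11) × (7/11) ≈ 0.0000992303
sports: (22/159) × (6/22) × (13/22) × (6/22) × (5/22) ≈ 0.00138214
technology: (81/159) × (21/81) × (43/81) × (23/81) × (67/81) ≈ 0.0164679
finance: (45/159) × (9/45) × (10/45) × (13/45) × (15/45) ≈ 0.00121127
Highest score → technology.

technology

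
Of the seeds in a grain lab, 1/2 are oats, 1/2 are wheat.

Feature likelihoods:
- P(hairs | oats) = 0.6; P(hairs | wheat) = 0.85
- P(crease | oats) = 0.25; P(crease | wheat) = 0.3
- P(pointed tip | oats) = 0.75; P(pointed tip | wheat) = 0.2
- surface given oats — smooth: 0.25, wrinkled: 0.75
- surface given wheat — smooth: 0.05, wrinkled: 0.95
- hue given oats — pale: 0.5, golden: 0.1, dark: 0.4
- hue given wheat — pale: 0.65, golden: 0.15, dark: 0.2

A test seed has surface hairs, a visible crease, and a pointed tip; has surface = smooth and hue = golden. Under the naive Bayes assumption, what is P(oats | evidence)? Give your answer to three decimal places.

oats: 0.5 × 0.6 × 0.25 × 0.75 × 0.25 × 0.1 = 0.00140625
wheat: 0.5 × 0.85 × 0.3 × 0.2 × 0.05 × 0.15 = 0.00019125
P(oats | x) = 0.00140625 / 0.0015975 ≈ 0.880

0.880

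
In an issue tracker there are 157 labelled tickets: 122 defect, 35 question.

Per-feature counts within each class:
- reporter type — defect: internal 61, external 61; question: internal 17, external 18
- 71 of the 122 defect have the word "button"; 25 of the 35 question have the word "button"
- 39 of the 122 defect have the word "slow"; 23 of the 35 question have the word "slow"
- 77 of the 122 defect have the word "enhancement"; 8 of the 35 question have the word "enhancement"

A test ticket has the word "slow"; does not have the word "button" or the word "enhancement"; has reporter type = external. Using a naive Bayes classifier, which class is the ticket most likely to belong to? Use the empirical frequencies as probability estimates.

defect

defect: (122/157) × (61/122) × (51/122) × (39/122) × (45/122) ≈ 0.0191513
question: (35/157) × (18/35) × (10/35) × (23/35) × (27/35) ≈ 0.0166058
Highest score → defect.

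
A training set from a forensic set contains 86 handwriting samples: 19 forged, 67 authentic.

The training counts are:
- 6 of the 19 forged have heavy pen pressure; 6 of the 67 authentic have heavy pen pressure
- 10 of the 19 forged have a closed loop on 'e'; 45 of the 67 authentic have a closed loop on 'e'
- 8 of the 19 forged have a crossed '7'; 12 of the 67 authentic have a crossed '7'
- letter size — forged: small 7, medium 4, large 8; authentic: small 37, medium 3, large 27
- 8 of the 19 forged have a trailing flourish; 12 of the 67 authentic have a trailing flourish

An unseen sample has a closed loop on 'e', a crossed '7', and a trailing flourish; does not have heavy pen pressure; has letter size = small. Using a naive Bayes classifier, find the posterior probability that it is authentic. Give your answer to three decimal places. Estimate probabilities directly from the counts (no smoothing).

0.619

forged: (19/86) × (13/19) × (10/19) × (8/19) × (7/19) × (8/19) ≈ 0.00519647
authentic: (67/86) × (61/67) × (45/67) × (12/67) × (37/67) × (12/67) ≈ 0.00843935
P(authentic | x) = 0.00843935 / 0.01363582 ≈ 0.619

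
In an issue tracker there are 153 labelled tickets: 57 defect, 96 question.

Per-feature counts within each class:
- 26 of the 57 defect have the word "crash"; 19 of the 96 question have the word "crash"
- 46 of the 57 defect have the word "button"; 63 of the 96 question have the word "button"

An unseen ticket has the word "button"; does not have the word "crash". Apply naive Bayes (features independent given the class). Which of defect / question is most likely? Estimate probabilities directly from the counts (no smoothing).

question

defect: (57/153) × (31/57) × (46/57) ≈ 0.163513
question: (96/153) × (77/96) × (63/96) ≈ 0.33027
Highest score → question.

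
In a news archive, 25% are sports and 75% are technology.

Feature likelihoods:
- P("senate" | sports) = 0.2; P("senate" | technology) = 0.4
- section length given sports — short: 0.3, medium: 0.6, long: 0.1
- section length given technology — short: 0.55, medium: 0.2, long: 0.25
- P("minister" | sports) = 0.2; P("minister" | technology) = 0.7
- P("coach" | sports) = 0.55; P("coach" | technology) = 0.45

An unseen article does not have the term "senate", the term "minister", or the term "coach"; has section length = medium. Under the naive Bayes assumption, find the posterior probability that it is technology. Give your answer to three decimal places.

sports: 0.25 × (1−0.2) × 0.6 × (1−0.2) × (1−0.55) = 0.0432
technology: 0.75 × (1−0.4) × 0.2 × (1−0.7) × (1−0.45) = 0.01485
P(technology | x) = 0.01485 / 0.05805 ≈ 0.256

0.256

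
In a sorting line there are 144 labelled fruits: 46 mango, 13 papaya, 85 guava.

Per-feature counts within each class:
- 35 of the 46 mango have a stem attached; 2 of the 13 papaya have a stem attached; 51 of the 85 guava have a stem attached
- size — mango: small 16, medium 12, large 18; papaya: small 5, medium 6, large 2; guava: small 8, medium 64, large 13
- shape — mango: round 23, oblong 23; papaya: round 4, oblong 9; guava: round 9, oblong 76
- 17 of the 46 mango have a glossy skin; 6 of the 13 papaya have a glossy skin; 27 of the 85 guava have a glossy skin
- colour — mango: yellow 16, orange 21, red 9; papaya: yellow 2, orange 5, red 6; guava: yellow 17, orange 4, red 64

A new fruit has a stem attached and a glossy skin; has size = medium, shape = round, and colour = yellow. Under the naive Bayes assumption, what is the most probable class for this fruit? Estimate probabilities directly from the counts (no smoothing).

mango: (46/144) × (35/46) × (12/46) × (23/46) × (17/46) × (16/46) ≈ 0.00407523
papaya: (13/144) × (2/13) × (6/13) × (4/13) × (6/13) × (2/13) ≈ 0.000140051
guava: (85/144) × (51/85) × (64/85) × (9/85) × (27/85) × (17/85) ≈ 0.00179377
Highest score → mango.

mango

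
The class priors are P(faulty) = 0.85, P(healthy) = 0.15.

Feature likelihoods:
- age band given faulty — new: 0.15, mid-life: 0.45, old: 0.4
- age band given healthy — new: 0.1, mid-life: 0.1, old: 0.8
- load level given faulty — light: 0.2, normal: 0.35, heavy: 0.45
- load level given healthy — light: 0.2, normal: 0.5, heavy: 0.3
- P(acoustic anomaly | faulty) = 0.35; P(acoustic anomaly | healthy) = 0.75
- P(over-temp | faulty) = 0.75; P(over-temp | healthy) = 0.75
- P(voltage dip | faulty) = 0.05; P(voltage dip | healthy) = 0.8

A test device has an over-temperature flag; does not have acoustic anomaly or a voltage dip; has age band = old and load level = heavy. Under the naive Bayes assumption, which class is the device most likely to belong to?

faulty

faulty: 0.85 × 0.4 × 0.45 × (1−0.35) × 0.75 × (1−0.05) = 0.070858125
healthy: 0.15 × 0.8 × 0.3 × (1−0.75) × 0.75 × (1−0.8) = 0.00135
Highest score → faulty.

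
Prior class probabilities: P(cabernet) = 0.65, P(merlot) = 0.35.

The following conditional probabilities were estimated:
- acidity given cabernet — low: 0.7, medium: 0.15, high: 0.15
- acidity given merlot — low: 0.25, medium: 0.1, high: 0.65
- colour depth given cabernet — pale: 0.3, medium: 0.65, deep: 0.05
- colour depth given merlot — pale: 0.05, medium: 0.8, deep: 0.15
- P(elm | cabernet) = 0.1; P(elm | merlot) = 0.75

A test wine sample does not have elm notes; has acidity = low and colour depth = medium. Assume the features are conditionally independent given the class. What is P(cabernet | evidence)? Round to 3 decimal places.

0.938

cabernet: 0.65 × 0.7 × 0.65 × (1−0.1) = 0.266175
merlot: 0.35 × 0.25 × 0.8 × (1−0.75) = 0.0175
P(cabernet | x) = 0.266175 / 0.283675 ≈ 0.938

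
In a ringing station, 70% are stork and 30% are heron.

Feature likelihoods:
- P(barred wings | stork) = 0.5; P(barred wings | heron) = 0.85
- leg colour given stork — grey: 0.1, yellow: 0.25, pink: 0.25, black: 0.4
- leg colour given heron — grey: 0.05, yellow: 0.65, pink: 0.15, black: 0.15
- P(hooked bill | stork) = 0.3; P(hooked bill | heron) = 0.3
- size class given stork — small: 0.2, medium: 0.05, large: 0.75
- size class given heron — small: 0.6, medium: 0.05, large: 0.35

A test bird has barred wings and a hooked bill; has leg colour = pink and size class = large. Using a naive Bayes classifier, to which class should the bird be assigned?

stork: 0.7 × 0.5 × 0.25 × 0.3 × 0.75 = 0.0196875
heron: 0.3 × 0.85 × 0.15 × 0.3 × 0.35 = 0.00401625
Highest score → stork.

stork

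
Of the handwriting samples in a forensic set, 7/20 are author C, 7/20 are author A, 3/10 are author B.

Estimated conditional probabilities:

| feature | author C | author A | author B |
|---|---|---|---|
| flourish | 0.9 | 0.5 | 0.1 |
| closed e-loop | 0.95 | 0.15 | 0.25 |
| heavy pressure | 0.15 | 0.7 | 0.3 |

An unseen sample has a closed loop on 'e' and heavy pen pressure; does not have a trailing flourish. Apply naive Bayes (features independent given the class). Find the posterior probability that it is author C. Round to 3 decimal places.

0.114

author C: 0.35 × (1−0.9) × 0.95 × 0.15 = 0.0049875
author A: 0.35 × (1−0.5) × 0.15 × 0.7 = 0.018375
author B: 0.3 × (1−0.1) × 0.25 × 0.3 = 0.02025
P(author C | x) = 0.0049875 / 0.0436125 ≈ 0.114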